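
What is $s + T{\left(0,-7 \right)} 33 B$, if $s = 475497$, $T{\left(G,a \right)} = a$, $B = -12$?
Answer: $478269$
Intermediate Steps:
$s + T{\left(0,-7 \right)} 33 B = 475497 + \left(-7\right) 33 \left(-12\right) = 475497 - -2772 = 475497 + 2772 = 478269$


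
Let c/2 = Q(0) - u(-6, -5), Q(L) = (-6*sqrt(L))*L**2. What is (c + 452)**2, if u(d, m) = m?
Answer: 213444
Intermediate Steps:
Q(L) = -6*L**(5/2)
c = 10 (c = 2*(-6*0**(5/2) - 1*(-5)) = 2*(-6*0 + 5) = 2*(0 + 5) = 2*5 = 10)
(c + 452)**2 = (10 + 452)**2 = 462**2 = 213444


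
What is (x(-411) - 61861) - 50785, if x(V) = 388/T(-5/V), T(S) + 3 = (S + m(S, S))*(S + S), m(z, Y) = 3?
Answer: -55755808766/494383 ≈ -1.1278e+5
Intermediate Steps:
T(S) = -3 + 2*S*(3 + S) (T(S) = -3 + (S + 3)*(S + S) = -3 + (3 + S)*(2*S) = -3 + 2*S*(3 + S))
x(V) = 388/(-3 - 30/V + 50/V²) (x(V) = 388/(-3 + 2*(-5/V)² + 6*(-5/V)) = 388/(-3 + 2*(25/V²) - 30/V) = 388/(-3 + 50/V² - 30/V) = 388/(-3 - 30/V + 50/V²))
(x(-411) - 61861) - 50785 = (388*(-411)²/(50 - 30*(-411) - 3*(-411)²) - 61861) - 50785 = (388*168921/(50 + 12330 - 3*168921) - 61861) - 50785 = (388*168921/(50 + 12330 - 506763) - 61861) - 50785 = (388*168921/(-494383) - 61861) - 50785 = (388*168921*(-1/494383) - 61861) - 50785 = (-65541348/494383 - 61861) - 50785 = -30648568111/494383 - 50785 = -55755808766/494383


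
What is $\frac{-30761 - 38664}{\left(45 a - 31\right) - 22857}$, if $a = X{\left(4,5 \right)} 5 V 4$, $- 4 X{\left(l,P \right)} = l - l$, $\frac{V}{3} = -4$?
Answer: $\frac{69425}{22888} \approx 3.0332$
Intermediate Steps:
$V = -12$ ($V = 3 \left(-4\right) = -12$)
$X{\left(l,P \right)} = 0$ ($X{\left(l,P \right)} = - \frac{l - l}{4} = \left(- \frac{1}{4}\right) 0 = 0$)
$a = 0$ ($a = 0 \cdot 5 \left(-12\right) 4 = 0 \left(-60\right) 4 = 0 \cdot 4 = 0$)
$\frac{-30761 - 38664}{\left(45 a - 31\right) - 22857} = \frac{-30761 - 38664}{\left(45 \cdot 0 - 31\right) - 22857} = - \frac{69425}{\left(0 - 31\right) - 22857} = - \frac{69425}{-31 - 22857} = - \frac{69425}{-22888} = \left(-69425\right) \left(- \frac{1}{22888}\right) = \frac{69425}{22888}$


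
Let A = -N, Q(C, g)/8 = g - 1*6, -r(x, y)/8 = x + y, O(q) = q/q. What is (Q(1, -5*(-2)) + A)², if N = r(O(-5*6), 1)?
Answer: 2304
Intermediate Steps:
O(q) = 1
r(x, y) = -8*x - 8*y (r(x, y) = -8*(x + y) = -8*x - 8*y)
N = -16 (N = -8*1 - 8*1 = -8 - 8 = -16)
Q(C, g) = -48 + 8*g (Q(C, g) = 8*(g - 1*6) = 8*(g - 6) = 8*(-6 + g) = -48 + 8*g)
A = 16 (A = -1*(-16) = 16)
(Q(1, -5*(-2)) + A)² = ((-48 + 8*(-5*(-2))) + 16)² = ((-48 + 8*10) + 16)² = ((-48 + 80) + 16)² = (32 + 16)² = 48² = 2304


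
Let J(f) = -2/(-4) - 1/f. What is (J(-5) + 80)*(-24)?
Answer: -9684/5 ≈ -1936.8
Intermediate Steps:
J(f) = ½ - 1/f (J(f) = -2*(-¼) - 1/f = ½ - 1/f)
(J(-5) + 80)*(-24) = ((½)*(-2 - 5)/(-5) + 80)*(-24) = ((½)*(-⅕)*(-7) + 80)*(-24) = (7/10 + 80)*(-24) = (807/10)*(-24) = -9684/5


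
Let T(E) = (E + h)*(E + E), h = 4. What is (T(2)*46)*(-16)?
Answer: -17664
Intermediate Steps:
T(E) = 2*E*(4 + E) (T(E) = (E + 4)*(E + E) = (4 + E)*(2*E) = 2*E*(4 + E))
(T(2)*46)*(-16) = ((2*2*(4 + 2))*46)*(-16) = ((2*2*6)*46)*(-16) = (24*46)*(-16) = 1104*(-16) = -17664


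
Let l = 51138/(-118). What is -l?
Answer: 25569/59 ≈ 433.37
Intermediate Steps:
l = -25569/59 (l = 51138*(-1/118) = -25569/59 ≈ -433.37)
-l = -1*(-25569/59) = 25569/59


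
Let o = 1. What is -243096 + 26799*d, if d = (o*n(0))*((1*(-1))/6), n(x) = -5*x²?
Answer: -243096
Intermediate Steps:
d = 0 (d = (1*(-5*0²))*((1*(-1))/6) = (1*(-5*0))*(-1*⅙) = (1*0)*(-⅙) = 0*(-⅙) = 0)
-243096 + 26799*d = -243096 + 26799*0 = -243096 + 0 = -243096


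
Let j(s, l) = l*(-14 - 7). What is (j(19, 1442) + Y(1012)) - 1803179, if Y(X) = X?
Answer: -1832449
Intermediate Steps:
j(s, l) = -21*l (j(s, l) = l*(-21) = -21*l)
(j(19, 1442) + Y(1012)) - 1803179 = (-21*1442 + 1012) - 1803179 = (-30282 + 1012) - 1803179 = -29270 - 1803179 = -1832449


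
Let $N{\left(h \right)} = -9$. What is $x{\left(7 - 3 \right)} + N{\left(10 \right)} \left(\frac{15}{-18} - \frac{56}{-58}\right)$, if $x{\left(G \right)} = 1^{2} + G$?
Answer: $\frac{221}{58} \approx 3.8103$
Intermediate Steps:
$x{\left(G \right)} = 1 + G$
$x{\left(7 - 3 \right)} + N{\left(10 \right)} \left(\frac{15}{-18} - \frac{56}{-58}\right) = \left(1 + \left(7 - 3\right)\right) - 9 \left(\frac{15}{-18} - \frac{56}{-58}\right) = \left(1 + \left(7 - 3\right)\right) - 9 \left(15 \left(- \frac{1}{18}\right) - - \frac{28}{29}\right) = \left(1 + 4\right) - 9 \left(- \frac{5}{6} + \frac{28}{29}\right) = 5 - \frac{69}{58} = \frac{221}{58}$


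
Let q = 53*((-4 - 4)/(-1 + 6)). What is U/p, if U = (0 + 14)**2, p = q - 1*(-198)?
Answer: 490/283 ≈ 1.7314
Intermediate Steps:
q = -424/5 (q = 53*(-8/5) = -424/5 ≈ -84.800)
p = 566/5 (p = -424/5 - 1*(-198) = -424/5 + 198 = 566/5 ≈ 113.20)
U = 196 (U = 14**2 = 196)
U/p = 196/(566/5) = 196*(5/566) = 490/283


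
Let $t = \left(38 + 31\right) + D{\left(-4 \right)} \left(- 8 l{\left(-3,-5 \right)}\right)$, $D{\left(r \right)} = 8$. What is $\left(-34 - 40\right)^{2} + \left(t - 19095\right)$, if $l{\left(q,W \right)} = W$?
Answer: $-13230$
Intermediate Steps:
$t = 389$ ($t = \left(38 + 31\right) + 8 \left(\left(-8\right) \left(-5\right)\right) = 69 + 8 \cdot 40 = 69 + 320 = 389$)
$\left(-34 - 40\right)^{2} + \left(t - 19095\right) = \left(-34 - 40\right)^{2} + \left(389 - 19095\right) = \left(-74\right)^{2} + \left(389 - 19095\right) = 5476 - 18706 = -13230$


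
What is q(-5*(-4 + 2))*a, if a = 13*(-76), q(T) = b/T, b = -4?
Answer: 1976/5 ≈ 395.20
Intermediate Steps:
q(T) = -4/T
a = -988
q(-5*(-4 + 2))*a = -4*(-1/(5*(-4 + 2)))*(-988) = -4/((-5*(-2)))*(-988) = -4/10*(-988) = -4*1/10*(-988) = -2/5*(-988) = 1976/5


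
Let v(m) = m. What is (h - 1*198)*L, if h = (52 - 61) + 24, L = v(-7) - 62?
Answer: 12627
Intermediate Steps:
L = -69 (L = -7 - 62 = -69)
h = 15 (h = -9 + 24 = 15)
(h - 1*198)*L = (15 - 1*198)*(-69) = (15 - 198)*(-69) = -183*(-69) = 12627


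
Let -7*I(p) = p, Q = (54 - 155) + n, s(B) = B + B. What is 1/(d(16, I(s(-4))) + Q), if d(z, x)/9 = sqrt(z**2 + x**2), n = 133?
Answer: -49/30346 + 63*sqrt(197)/121384 ≈ 0.0056700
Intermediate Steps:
s(B) = 2*B
Q = 32 (Q = (54 - 155) + 133 = -101 + 133 = 32)
I(p) = -p/7
d(z, x) = 9*sqrt(x**2 + z**2) (d(z, x) = 9*sqrt(z**2 + x**2) = 9*sqrt(x**2 + z**2))
1/(d(16, I(s(-4))) + Q) = 1/(9*sqrt((-2*(-4)/7)**2 + 16**2) + 32) = 1/(9*sqrt((-1/7*(-8))**2 + 256) + 32) = 1/(9*sqrt((8/7)**2 + 256) + 32) = 1/(9*sqrt(64/49 + 256) + 32) = 1/(9*sqrt(12608/49) + 32) = 1/(9*(8*sqrt(197)/7) + 32) = 1/(72*sqrt(197)/7 + 32) = 1/(32 + 72*sqrt(197)/7)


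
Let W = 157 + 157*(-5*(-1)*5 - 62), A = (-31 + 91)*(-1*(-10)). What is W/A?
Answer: -471/50 ≈ -9.4200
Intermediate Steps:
A = 600 (A = 60*10 = 600)
W = -5652 (W = 157 + 157*(5*5 - 62) = 157 + 157*(25 - 62) = 157 + 157*(-37) = 157 - 5809 = -5652)
W/A = -5652/600 = -5652*1/600 = -471/50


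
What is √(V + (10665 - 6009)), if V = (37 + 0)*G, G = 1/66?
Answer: √20283978/66 ≈ 68.239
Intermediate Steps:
G = 1/66 ≈ 0.015152
V = 37/66 (V = (37 + 0)*(1/66) = 37*(1/66) = 37/66 ≈ 0.56061)
√(V + (10665 - 6009)) = √(37/66 + (10665 - 6009)) = √(37/66 + 4656) = √(307333/66) = √20283978/66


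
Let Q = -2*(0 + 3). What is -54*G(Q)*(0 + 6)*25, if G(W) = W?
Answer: 48600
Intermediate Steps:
Q = -6 (Q = -2*3 = -6)
-54*G(Q)*(0 + 6)*25 = -(-324)*(0 + 6)*25 = -(-324)*6*25 = -54*(-36)*25 = 1944*25 = 48600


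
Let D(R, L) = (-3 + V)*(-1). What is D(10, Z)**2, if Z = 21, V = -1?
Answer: 16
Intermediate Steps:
D(R, L) = 4 (D(R, L) = (-3 - 1)*(-1) = -4*(-1) = 4)
D(10, Z)**2 = 4**2 = 16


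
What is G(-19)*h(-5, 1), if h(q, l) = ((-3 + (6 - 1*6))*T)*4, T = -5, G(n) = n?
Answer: -1140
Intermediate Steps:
h(q, l) = 60 (h(q, l) = ((-3 + (6 - 1*6))*(-5))*4 = ((-3 + (6 - 6))*(-5))*4 = ((-3 + 0)*(-5))*4 = -3*(-5)*4 = 15*4 = 60)
G(-19)*h(-5, 1) = -19*60 = -1140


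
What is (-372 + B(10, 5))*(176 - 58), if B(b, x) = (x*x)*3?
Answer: -35046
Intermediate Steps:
B(b, x) = 3*x² (B(b, x) = x²*3 = 3*x²)
(-372 + B(10, 5))*(176 - 58) = (-372 + 3*5²)*(176 - 58) = (-372 + 3*25)*118 = (-372 + 75)*118 = -297*118 = -35046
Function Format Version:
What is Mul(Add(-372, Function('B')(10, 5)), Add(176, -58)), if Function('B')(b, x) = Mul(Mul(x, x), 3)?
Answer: -35046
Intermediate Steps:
Function('B')(b, x) = Mul(3, Pow(x, 2)) (Function('B')(b, x) = Mul(Pow(x, 2), 3) = Mul(3, Pow(x, 2)))
Mul(Add(-372, Function('B')(10, 5)), Add(176, -58)) = Mul(Add(-372, Mul(3, Pow(5, 2))), Add(176, -58)) = Mul(Add(-372, Mul(3, 25)), 118) = Mul(Add(-372, 75), 118) = Mul(-297, 118) = -35046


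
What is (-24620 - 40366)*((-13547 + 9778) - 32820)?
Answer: 2377772754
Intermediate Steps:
(-24620 - 40366)*((-13547 + 9778) - 32820) = -64986*(-3769 - 32820) = -64986*(-36589) = 2377772754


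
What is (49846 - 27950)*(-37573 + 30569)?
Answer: -153359584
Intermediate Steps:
(49846 - 27950)*(-37573 + 30569) = 21896*(-7004) = -153359584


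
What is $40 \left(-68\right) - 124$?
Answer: $-2844$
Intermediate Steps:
$40 \left(-68\right) - 124 = -2720 - 124 = -2844$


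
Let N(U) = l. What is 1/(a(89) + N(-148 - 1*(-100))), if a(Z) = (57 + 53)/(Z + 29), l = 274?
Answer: 59/16221 ≈ 0.0036373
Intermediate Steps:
N(U) = 274
a(Z) = 110/(29 + Z)
1/(a(89) + N(-148 - 1*(-100))) = 1/(110/(29 + 89) + 274) = 1/(110/118 + 274) = 1/(110*(1/118) + 274) = 1/(55/59 + 274) = 1/(16221/59) = 59/16221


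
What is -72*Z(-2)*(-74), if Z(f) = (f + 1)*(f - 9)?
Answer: 58608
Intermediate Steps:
Z(f) = (1 + f)*(-9 + f)
-72*Z(-2)*(-74) = -72*(-9 + (-2)² - 8*(-2))*(-74) = -72*(-9 + 4 + 16)*(-74) = -72*11*(-74) = -792*(-74) = 58608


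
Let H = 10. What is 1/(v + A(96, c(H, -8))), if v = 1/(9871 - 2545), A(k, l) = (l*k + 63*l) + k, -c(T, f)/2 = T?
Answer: -7326/22593383 ≈ -0.00032425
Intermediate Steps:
c(T, f) = -2*T
A(k, l) = k + 63*l + k*l (A(k, l) = (k*l + 63*l) + k = (63*l + k*l) + k = k + 63*l + k*l)
v = 1/7326 ≈ 0.00013650
1/(v + A(96, c(H, -8))) = 1/(1/7326 + (96 + 63*(-2*10) + 96*(-2*10))) = 1/(1/7326 + (96 + 63*(-20) + 96*(-20))) = 1/(1/7326 + (96 - 1260 - 1920)) = 1/(1/7326 - 3084) = 1/(-22593383/7326) = -7326/22593383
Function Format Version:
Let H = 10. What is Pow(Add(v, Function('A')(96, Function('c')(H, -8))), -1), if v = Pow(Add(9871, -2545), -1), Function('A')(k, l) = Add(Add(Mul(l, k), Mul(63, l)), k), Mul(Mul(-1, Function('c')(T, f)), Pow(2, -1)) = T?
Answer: Rational(-7326, 22593383) ≈ -0.00032425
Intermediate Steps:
Function('c')(T, f) = Mul(-2, T)
Function('A')(k, l) = Add(k, Mul(63, l), Mul(k, l)) (Function('A')(k, l) = Add(Add(Mul(k, l), Mul(63, l)), k) = Add(Add(Mul(63, l), Mul(k, l)), k) = Add(k, Mul(63, l), Mul(k, l)))
v = Rational(1, 7326) (v = Pow(7326, -1) = Rational(1, 7326) ≈ 0.00013650)
Pow(Add(v, Function('A')(96, Function('c')(H, -8))), -1) = Pow(Add(Rational(1, 7326), Add(96, Mul(63, Mul(-2, 10)), Mul(96, Mul(-2, 10)))), -1) = Pow(Add(Rational(1, 7326), Add(96, Mul(63, -20), Mul(96, -20))), -1) = Pow(Add(Rational(1, 7326), Add(96, -1260, -1920)), -1) = Pow(Add(Rational(1, 7326), -3084), -1) = Pow(Rational(-22593383, 7326), -1) = Rational(-7326, 22593383)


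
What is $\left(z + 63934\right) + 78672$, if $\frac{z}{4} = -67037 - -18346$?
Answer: $-52158$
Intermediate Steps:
$z = -194764$ ($z = 4 \left(-67037 - -18346\right) = 4 \left(-67037 + 18346\right) = 4 \left(-48691\right) = -194764$)
$\left(z + 63934\right) + 78672 = \left(-194764 + 63934\right) + 78672 = -130830 + 78672 = -52158$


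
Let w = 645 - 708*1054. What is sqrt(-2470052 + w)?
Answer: I*sqrt(3215639) ≈ 1793.2*I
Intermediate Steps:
w = -745587 (w = 645 - 746232 = -745587)
sqrt(-2470052 + w) = sqrt(-2470052 - 745587) = sqrt(-3215639) = I*sqrt(3215639)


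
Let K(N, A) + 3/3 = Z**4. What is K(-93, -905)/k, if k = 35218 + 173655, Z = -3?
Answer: 80/208873 ≈ 0.00038301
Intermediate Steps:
K(N, A) = 80 (K(N, A) = -1 + (-3)**4 = -1 + 81 = 80)
k = 208873
K(-93, -905)/k = 80/208873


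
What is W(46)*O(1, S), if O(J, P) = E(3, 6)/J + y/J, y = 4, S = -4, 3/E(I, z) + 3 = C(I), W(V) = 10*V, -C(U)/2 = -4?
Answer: 2116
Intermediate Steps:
C(U) = 8 (C(U) = -2*(-4) = 8)
E(I, z) = ⅗ (E(I, z) = 3/(-3 + 8) = 3/5 = 3*(⅕) = ⅗)
O(J, P) = 23/(5*J) (O(J, P) = 3/(5*J) + 4/J = 23/(5*J))
W(46)*O(1, S) = (10*46)*((23/5)/1) = 460*((23/5)*1) = 460*(23/5) = 2116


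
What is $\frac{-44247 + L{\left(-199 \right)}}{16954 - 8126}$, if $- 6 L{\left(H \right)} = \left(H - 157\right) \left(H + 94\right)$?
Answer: $- \frac{50477}{8828} \approx -5.7178$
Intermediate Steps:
$L{\left(H \right)} = - \frac{\left(-157 + H\right) \left(94 + H\right)}{6}$ ($L{\left(H \right)} = - \frac{\left(H - 157\right) \left(H + 94\right)}{6} = - \frac{\left(-157 + H\right) \left(94 + H\right)}{6}$)
$\frac{-44247 + L{\left(-199 \right)}}{16954 - 8126} = \frac{-44247 + \left(\frac{7379}{3} - \frac{\left(-199\right)^{2}}{6} + \frac{21}{2} \left(-199\right)\right)}{16954 - 8126} = \frac{-44247 - 6230}{8828} = \left(-44247 - 6230\right) \frac{1}{8828} = \left(-50477\right) \frac{1}{8828} = - \frac{50477}{8828}$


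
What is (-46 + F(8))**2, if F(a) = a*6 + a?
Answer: 100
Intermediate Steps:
F(a) = 7*a (F(a) = 6*a + a = 7*a)
(-46 + F(8))**2 = (-46 + 7*8)**2 = (-46 + 56)**2 = 10**2 = 100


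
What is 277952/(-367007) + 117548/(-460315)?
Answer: -171086413716/168938827205 ≈ -1.0127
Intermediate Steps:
277952/(-367007) + 117548/(-460315) = 277952*(-1/367007) + 117548*(-1/460315) = -277952/367007 - 117548/460315 = -171086413716/168938827205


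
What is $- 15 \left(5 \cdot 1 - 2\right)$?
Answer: $-45$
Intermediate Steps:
$- 15 \left(5 \cdot 1 - 2\right) = - 15 \left(5 - 2\right) = \left(-15\right) 3 = -45$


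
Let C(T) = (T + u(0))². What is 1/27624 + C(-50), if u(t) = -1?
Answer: 71850025/27624 ≈ 2601.0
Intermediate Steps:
C(T) = (-1 + T)² (C(T) = (T - 1)² = (-1 + T)²)
1/27624 + C(-50) = 1/27624 + (-1 - 50)² = 1/27624 + (-51)² = 1/27624 + 2601 = 71850025/27624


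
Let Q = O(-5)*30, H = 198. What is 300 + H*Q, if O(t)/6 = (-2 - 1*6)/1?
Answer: -284820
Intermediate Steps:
O(t) = -48 (O(t) = 6*((-2 - 1*6)/1) = 6*((-2 - 6)*1) = 6*(-8*1) = 6*(-8) = -48)
Q = -1440 (Q = -48*30 = -1440)
300 + H*Q = 300 + 198*(-1440) = 300 - 285120 = -284820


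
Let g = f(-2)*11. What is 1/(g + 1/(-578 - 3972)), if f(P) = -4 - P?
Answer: -4550/100101 ≈ -0.045454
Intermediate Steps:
g = -22 (g = (-4 - 1*(-2))*11 = (-4 + 2)*11 = -2*11 = -22)
1/(g + 1/(-578 - 3972)) = 1/(-22 + 1/(-578 - 3972)) = 1/(-22 + 1/(-4550)) = 1/(-22 - 1/4550) = 1/(-100101/4550) = -4550/100101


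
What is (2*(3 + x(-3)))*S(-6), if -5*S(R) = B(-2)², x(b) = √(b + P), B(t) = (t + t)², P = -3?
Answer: -1536/5 - 512*I*√6/5 ≈ -307.2 - 250.83*I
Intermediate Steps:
B(t) = 4*t² (B(t) = (2*t)² = 4*t²)
x(b) = √(-3 + b) (x(b) = √(b - 3) = √(-3 + b))
S(R) = -256/5 (S(R) = -(4*(-2)²)²/5 = -(4*4)²/5 = -⅕*16² = -⅕*256 = -256/5)
(2*(3 + x(-3)))*S(-6) = (2*(3 + √(-3 - 3)))*(-256/5) = (2*(3 + √(-6)))*(-256/5) = (2*(3 + I*√6))*(-256/5) = (6 + 2*I*√6)*(-256/5) = -1536/5 - 512*I*√6/5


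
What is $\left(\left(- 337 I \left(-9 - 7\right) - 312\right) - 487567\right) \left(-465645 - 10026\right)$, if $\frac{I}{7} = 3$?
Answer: $178208713137$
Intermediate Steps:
$I = 21$ ($I = 7 \cdot 3 = 21$)
$\left(\left(- 337 I \left(-9 - 7\right) - 312\right) - 487567\right) \left(-465645 - 10026\right) = \left(\left(- 337 \cdot 21 \left(-9 - 7\right) - 312\right) - 487567\right) \left(-465645 - 10026\right) = \left(\left(- 337 \cdot 21 \left(-16\right) - 312\right) - 487567\right) \left(-475671\right) = \left(\left(\left(-337\right) \left(-336\right) - 312\right) - 487567\right) \left(-475671\right) = \left(\left(113232 - 312\right) - 487567\right) \left(-475671\right) = \left(112920 - 487567\right) \left(-475671\right) = \left(-374647\right) \left(-475671\right) = 178208713137$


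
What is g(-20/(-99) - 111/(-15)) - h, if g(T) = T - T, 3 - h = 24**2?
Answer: 573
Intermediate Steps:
h = -573 (h = 3 - 1*24**2 = 3 - 1*576 = 3 - 576 = -573)
g(T) = 0
g(-20/(-99) - 111/(-15)) - h = 0 - 1*(-573) = 0 + 573 = 573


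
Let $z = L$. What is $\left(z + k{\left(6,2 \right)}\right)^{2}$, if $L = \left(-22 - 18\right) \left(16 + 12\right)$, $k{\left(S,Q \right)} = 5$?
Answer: $1243225$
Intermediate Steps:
$L = -1120$ ($L = \left(-40\right) 28 = -1120$)
$z = -1120$
$\left(z + k{\left(6,2 \right)}\right)^{2} = \left(-1120 + 5\right)^{2} = \left(-1115\right)^{2} = 1243225$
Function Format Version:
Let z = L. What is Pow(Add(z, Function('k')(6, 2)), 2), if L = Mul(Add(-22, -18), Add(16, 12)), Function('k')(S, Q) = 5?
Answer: 1243225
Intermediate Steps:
L = -1120 (L = Mul(-40, 28) = -1120)
z = -1120
Pow(Add(z, Function('k')(6, 2)), 2) = Pow(Add(-1120, 5), 2) = Pow(-1115, 2) = 1243225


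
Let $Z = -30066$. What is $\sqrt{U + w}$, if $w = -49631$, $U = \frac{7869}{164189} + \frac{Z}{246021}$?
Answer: $\frac{2 i \sqrt{2249487837843027996392706}}{13464647323} \approx 222.78 i$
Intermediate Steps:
$U = - \frac{1000189075}{13464647323}$ ($U = \frac{7869}{164189} - \frac{30066}{246021} = 7869 \cdot \frac{1}{164189} - \frac{10022}{82007} = \frac{7869}{164189} - \frac{10022}{82007} = - \frac{1000189075}{13464647323} \approx -0.074283$)
$\sqrt{U + w} = \sqrt{- \frac{1000189075}{13464647323} - 49631} = \sqrt{- \frac{668264911476888}{13464647323}} = \frac{2 i \sqrt{2249487837843027996392706}}{13464647323}$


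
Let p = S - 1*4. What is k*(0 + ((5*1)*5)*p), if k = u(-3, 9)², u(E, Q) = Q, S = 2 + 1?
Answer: -2025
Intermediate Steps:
S = 3
k = 81 (k = 9² = 81)
p = -1 (p = 3 - 1*4 = 3 - 4 = -1)
k*(0 + ((5*1)*5)*p) = 81*(0 + ((5*1)*5)*(-1)) = 81*(0 + (5*5)*(-1)) = 81*(0 + 25*(-1)) = 81*(0 - 25) = 81*(-25) = -2025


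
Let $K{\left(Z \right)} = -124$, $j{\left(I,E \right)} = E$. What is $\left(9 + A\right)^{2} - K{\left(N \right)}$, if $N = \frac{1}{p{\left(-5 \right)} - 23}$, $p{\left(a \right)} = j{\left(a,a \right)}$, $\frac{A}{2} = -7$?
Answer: $149$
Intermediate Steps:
$A = -14$ ($A = 2 \left(-7\right) = -14$)
$p{\left(a \right)} = a$
$N = - \frac{1}{28}$ ($N = \frac{1}{-5 - 23} = \frac{1}{-28} = - \frac{1}{28} \approx -0.035714$)
$\left(9 + A\right)^{2} - K{\left(N \right)} = \left(9 - 14\right)^{2} - -124 = \left(-5\right)^{2} + 124 = 25 + 124 = 149$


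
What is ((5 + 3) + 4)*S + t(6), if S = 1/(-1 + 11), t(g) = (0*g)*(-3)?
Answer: 6/5 ≈ 1.2000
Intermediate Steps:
t(g) = 0 (t(g) = 0*(-3) = 0)
S = ⅒ (S = 1/10 = ⅒ ≈ 0.10000)
((5 + 3) + 4)*S + t(6) = ((5 + 3) + 4)*(⅒) + 0 = (8 + 4)*(⅒) + 0 = 12*(⅒) + 0 = 6/5 + 0 = 6/5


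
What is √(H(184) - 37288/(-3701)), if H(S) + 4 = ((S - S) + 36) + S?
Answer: 4*√193540094/3701 ≈ 15.036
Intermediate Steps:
H(S) = 32 + S (H(S) = -4 + (((S - S) + 36) + S) = -4 + ((0 + 36) + S) = -4 + (36 + S) = 32 + S)
√(H(184) - 37288/(-3701)) = √((32 + 184) - 37288/(-3701)) = √(216 - 37288*(-1/3701)) = √(216 + 37288/3701) = √(836704/3701) = 4*√193540094/3701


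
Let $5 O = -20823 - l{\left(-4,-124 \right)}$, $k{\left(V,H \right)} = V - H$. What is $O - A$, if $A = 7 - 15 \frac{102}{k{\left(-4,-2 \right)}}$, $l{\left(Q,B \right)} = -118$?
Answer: $-4913$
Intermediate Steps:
$O = -4141$ ($O = \frac{-20823 - -118}{5} = \frac{-20823 + 118}{5} = \frac{1}{5} \left(-20705\right) = -4141$)
$A = 772$ ($A = 7 - 15 \frac{102}{-4 - -2} = 7 - 15 \frac{102}{-4 + 2} = 7 - 15 \frac{102}{-2} = 7 - 15 \cdot 102 \left(- \frac{1}{2}\right) = 7 - -765 = 7 + 765 = 772$)
$O - A = -4141 - 772 = -4913$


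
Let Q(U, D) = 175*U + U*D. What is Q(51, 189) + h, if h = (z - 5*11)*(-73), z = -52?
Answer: 26375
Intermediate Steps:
Q(U, D) = 175*U + D*U
h = 7811 (h = (-52 - 5*11)*(-73) = (-52 - 55)*(-73) = -107*(-73) = 7811)
Q(51, 189) + h = 51*(175 + 189) + 7811 = 51*364 + 7811 = 18564 + 7811 = 26375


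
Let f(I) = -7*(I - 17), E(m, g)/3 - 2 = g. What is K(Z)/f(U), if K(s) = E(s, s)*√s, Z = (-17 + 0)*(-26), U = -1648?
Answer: 4*√442/35 ≈ 2.4027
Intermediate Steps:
E(m, g) = 6 + 3*g
Z = 442 (Z = -17*(-26) = 442)
K(s) = √s*(6 + 3*s) (K(s) = (6 + 3*s)*√s = √s*(6 + 3*s))
f(I) = 119 - 7*I (f(I) = -7*(-17 + I) = 119 - 7*I)
K(Z)/f(U) = (3*√442*(2 + 442))/(119 - 7*(-1648)) = (3*√442*444)/(119 + 11536) = (1332*√442)/11655 = (1332*√442)*(1/11655) = 4*√442/35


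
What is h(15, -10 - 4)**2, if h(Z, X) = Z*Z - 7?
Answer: 47524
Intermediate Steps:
h(Z, X) = -7 + Z**2 (h(Z, X) = Z**2 - 7 = -7 + Z**2)
h(15, -10 - 4)**2 = (-7 + 15**2)**2 = (-7 + 225)**2 = 218**2 = 47524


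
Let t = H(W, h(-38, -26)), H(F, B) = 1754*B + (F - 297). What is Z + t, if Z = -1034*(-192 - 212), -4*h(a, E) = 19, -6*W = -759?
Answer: 409234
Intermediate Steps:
W = 253/2 (W = -1/6*(-759) = 253/2 ≈ 126.50)
h(a, E) = -19/4 (h(a, E) = -1/4*19 = -19/4)
H(F, B) = -297 + F + 1754*B (H(F, B) = 1754*B + (-297 + F) = -297 + F + 1754*B)
t = -8502 (t = -297 + 253/2 + 1754*(-19/4) = -297 + 253/2 - 16663/2 = -8502)
Z = 417736 (Z = -1034*(-404) = 417736)
Z + t = 417736 - 8502 = 409234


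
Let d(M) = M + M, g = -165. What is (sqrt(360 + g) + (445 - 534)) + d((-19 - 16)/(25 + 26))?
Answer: -4609/51 + sqrt(195) ≈ -76.408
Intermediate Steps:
d(M) = 2*M
(sqrt(360 + g) + (445 - 534)) + d((-19 - 16)/(25 + 26)) = (sqrt(360 - 165) + (445 - 534)) + 2*((-19 - 16)/(25 + 26)) = (sqrt(195) - 89) + 2*(-35/51) = (-89 + sqrt(195)) + 2*(-35*1/51) = (-89 + sqrt(195)) + 2*(-35/51) = (-89 + sqrt(195)) - 70/51 = -4609/51 + sqrt(195)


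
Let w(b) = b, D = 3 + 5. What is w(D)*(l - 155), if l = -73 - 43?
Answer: -2168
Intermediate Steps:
l = -116
D = 8
w(D)*(l - 155) = 8*(-116 - 155) = 8*(-271) = -2168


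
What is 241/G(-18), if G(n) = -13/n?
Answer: 4338/13 ≈ 333.69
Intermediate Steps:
241/G(-18) = 241/((-13/(-18))) = 241/((-13*(-1/18))) = 241/(13/18) = 241*(18/13) = 4338/13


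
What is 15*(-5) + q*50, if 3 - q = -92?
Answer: 4675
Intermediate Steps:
q = 95 (q = 3 - 1*(-92) = 3 + 92 = 95)
15*(-5) + q*50 = 15*(-5) + 95*50 = -75 + 4750 = 4675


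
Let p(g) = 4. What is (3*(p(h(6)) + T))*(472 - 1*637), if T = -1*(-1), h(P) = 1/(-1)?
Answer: -2475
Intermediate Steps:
h(P) = -1
T = 1
(3*(p(h(6)) + T))*(472 - 1*637) = (3*(4 + 1))*(472 - 1*637) = (3*5)*(472 - 637) = 15*(-165) = -2475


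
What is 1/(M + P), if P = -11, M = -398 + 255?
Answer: -1/154 ≈ -0.0064935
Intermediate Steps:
M = -143
1/(M + P) = 1/(-143 - 11) = 1/(-154) = -1/154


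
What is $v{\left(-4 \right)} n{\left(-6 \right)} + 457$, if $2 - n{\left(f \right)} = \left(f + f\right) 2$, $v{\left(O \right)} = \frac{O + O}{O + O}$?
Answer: $483$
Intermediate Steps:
$v{\left(O \right)} = 1$ ($v{\left(O \right)} = \frac{2 O}{2 O} = 2 O \frac{1}{2 O} = 1$)
$n{\left(f \right)} = 2 - 4 f$ ($n{\left(f \right)} = 2 - \left(f + f\right) 2 = 2 - 2 f 2 = 2 - 4 f$)
$v{\left(-4 \right)} n{\left(-6 \right)} + 457 = 1 \left(2 - -24\right) + 457 = 1 \left(2 + 24\right) + 457 = 1 \cdot 26 + 457 = 26 + 457 = 483$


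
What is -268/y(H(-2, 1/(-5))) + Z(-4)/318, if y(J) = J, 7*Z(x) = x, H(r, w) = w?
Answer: 1491418/1113 ≈ 1340.0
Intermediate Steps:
Z(x) = x/7
-268/y(H(-2, 1/(-5))) + Z(-4)/318 = -268/(1/(-5)) + ((⅐)*(-4))/318 = -268/(-⅕) - 4/7*1/318 = -268*(-5) - 2/1113 = 1340 - 2/1113 = 1491418/1113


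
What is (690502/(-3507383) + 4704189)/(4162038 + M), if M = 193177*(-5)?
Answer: 246259579655/167315413397 ≈ 1.4718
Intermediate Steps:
M = -965885
(690502/(-3507383) + 4704189)/(4162038 + M) = (690502/(-3507383) + 4704189)/(4162038 - 965885) = (690502*(-1/3507383) + 4704189)/3196153 = (-10306/52349 + 4704189)*(1/3196153) = (246259579655/52349)*(1/3196153) = 246259579655/167315413397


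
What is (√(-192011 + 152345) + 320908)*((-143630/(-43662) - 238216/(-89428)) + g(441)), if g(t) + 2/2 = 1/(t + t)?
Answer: 16296205567562674/10249589007 + 710941696517*I*√39666/143494246098 ≈ 1.5899e+6 + 986.75*I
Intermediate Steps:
g(t) = -1 + 1/(2*t) (g(t) = -1 + 1/(t + t) = -1 + 1/(2*t))
(√(-192011 + 152345) + 320908)*((-143630/(-43662) - 238216/(-89428)) + g(441)) = (√(-192011 + 152345) + 320908)*((-143630/(-43662) - 238216/(-89428)) + (½ - 1*441)/441) = (√(-39666) + 320908)*((-143630*(-1/43662) - 238216*(-1/89428)) + (½ - 441)/441) = (I*√39666 + 320908)*((71815/21831 + 59554/22357) + (1/441)*(-881/2)) = (320908 + I*√39666)*(2905691329/488075667 - 881/882) = (320908 + I*√39666)*(710941696517/143494246098) = 16296205567562674/10249589007 + 710941696517*I*√39666/143494246098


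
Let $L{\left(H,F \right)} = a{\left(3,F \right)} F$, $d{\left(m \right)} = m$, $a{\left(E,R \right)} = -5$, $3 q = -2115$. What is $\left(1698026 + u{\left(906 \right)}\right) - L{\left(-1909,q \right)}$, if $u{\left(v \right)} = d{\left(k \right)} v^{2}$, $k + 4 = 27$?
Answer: $20573729$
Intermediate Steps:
$k = 23$ ($k = -4 + 27 = 23$)
$q = -705$ ($q = \frac{1}{3} \left(-2115\right) = -705$)
$L{\left(H,F \right)} = - 5 F$
$u{\left(v \right)} = 23 v^{2}$
$\left(1698026 + u{\left(906 \right)}\right) - L{\left(-1909,q \right)} = \left(1698026 + 23 \cdot 906^{2}\right) - \left(-5\right) \left(-705\right) = \left(1698026 + 23 \cdot 820836\right) - 3525 = \left(1698026 + 18879228\right) - 3525 = 20577254 - 3525 = 20573729$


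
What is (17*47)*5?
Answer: 3995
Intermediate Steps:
(17*47)*5 = 799*5 = 3995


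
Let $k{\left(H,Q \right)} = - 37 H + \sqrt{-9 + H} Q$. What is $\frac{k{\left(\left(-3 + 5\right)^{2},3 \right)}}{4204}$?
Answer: $- \frac{37}{1051} + \frac{3 i \sqrt{5}}{4204} \approx -0.035205 + 0.0015957 i$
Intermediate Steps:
$k{\left(H,Q \right)} = - 37 H + Q \sqrt{-9 + H}$
$\frac{k{\left(\left(-3 + 5\right)^{2},3 \right)}}{4204} = \frac{- 37 \left(-3 + 5\right)^{2} + 3 \sqrt{-9 + \left(-3 + 5\right)^{2}}}{4204} = \left(- 37 \cdot 2^{2} + 3 \sqrt{-9 + 2^{2}}\right) \frac{1}{4204} = \left(\left(-37\right) 4 + 3 \sqrt{-9 + 4}\right) \frac{1}{4204} = \left(-148 + 3 \sqrt{-5}\right) \frac{1}{4204} = \left(-148 + 3 i \sqrt{5}\right) \frac{1}{4204} = - \frac{37}{1051} + \frac{3 i \sqrt{5}}{4204}$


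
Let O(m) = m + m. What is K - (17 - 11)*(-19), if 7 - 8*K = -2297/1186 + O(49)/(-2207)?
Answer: 2410670045/20940016 ≈ 115.12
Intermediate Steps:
O(m) = 2*m
K = 23508221/20940016 (K = 7/8 - (-2297/1186 + (2*49)/(-2207))/8 = 7/8 - (-2297*1/1186 + 98*(-1/2207))/8 = 7/8 - (-2297/1186 - 98/2207)/8 = 7/8 - ⅛*(-5185707/2617502) = 7/8 + 5185707/20940016 = 23508221/20940016 ≈ 1.1226)
K - (17 - 11)*(-19) = 23508221/20940016 - (17 - 11)*(-19) = 23508221/20940016 - 6*(-19) = 23508221/20940016 - 1*(-114) = 23508221/20940016 + 114 = 2410670045/20940016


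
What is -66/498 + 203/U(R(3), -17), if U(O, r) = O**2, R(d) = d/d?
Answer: 16838/83 ≈ 202.87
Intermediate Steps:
R(d) = 1
-66/498 + 203/U(R(3), -17) = -66/498 + 203/(1**2) = -66*1/498 + 203/1 = -11/83 + 203*1 = -11/83 + 203 = 16838/83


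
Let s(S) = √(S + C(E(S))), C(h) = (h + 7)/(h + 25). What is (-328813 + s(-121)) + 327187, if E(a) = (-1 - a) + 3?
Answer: -1626 + I*√657786/74 ≈ -1626.0 + 10.96*I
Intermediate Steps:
E(a) = 2 - a
C(h) = (7 + h)/(25 + h)
s(S) = √(S + (9 - S)/(27 - S)) (s(S) = √(S + (7 + (2 - S))/(25 + (2 - S))) = √(S + (9 - S)/(27 - S)))
(-328813 + s(-121)) + 327187 = (-328813 + √((-9 - 121 - 121*(-27 - 121))/(-27 - 121))) + 327187 = (-328813 + √((-9 - 121 - 121*(-148))/(-148))) + 327187 = (-328813 + √(-(-9 - 121 + 17908)/148)) + 327187 = (-328813 + √(-1/148*17778)) + 327187 = (-328813 + √(-8889/74)) + 327187 = (-328813 + I*√657786/74) + 327187 = -1626 + I*√657786/74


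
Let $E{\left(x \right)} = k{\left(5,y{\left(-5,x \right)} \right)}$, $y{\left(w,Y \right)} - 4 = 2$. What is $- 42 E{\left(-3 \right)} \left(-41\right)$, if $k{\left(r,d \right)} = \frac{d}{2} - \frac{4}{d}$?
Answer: $4018$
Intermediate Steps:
$y{\left(w,Y \right)} = 6$ ($y{\left(w,Y \right)} = 4 + 2 = 6$)
$k{\left(r,d \right)} = \frac{d}{2} - \frac{4}{d}$ ($k{\left(r,d \right)} = d \frac{1}{2} - \frac{4}{d} = \frac{d}{2} - \frac{4}{d}$)
$E{\left(x \right)} = \frac{7}{3}$ ($E{\left(x \right)} = \frac{1}{2} \cdot 6 - \frac{4}{6} = 3 - \frac{2}{3} = \frac{7}{3}$)
$- 42 E{\left(-3 \right)} \left(-41\right) = \left(-42\right) \frac{7}{3} \left(-41\right) = \left(-98\right) \left(-41\right) = 4018$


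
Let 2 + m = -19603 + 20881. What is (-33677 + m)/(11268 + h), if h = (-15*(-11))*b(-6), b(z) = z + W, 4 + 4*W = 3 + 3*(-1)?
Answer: -32401/10113 ≈ -3.2039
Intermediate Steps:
W = -1 (W = -1 + (3 + 3*(-1))/4 = -1 + (3 - 3)/4 = -1 + (¼)*0 = -1 + 0 = -1)
b(z) = -1 + z (b(z) = z - 1 = -1 + z)
m = 1276 (m = -2 + (-19603 + 20881) = -2 + 1278 = 1276)
h = -1155 (h = (-15*(-11))*(-1 - 6) = 165*(-7) = -1155)
(-33677 + m)/(11268 + h) = (-33677 + 1276)/(11268 - 1155) = -32401/10113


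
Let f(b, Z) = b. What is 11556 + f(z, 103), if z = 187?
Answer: 11743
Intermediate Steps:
11556 + f(z, 103) = 11556 + 187 = 11743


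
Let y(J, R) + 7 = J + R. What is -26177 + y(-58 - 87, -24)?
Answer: -26353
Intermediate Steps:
y(J, R) = -7 + J + R (y(J, R) = -7 + (J + R) = -7 + J + R)
-26177 + y(-58 - 87, -24) = -26177 + (-7 + (-58 - 87) - 24) = -26177 + (-7 - 145 - 24) = -26177 - 176 = -26353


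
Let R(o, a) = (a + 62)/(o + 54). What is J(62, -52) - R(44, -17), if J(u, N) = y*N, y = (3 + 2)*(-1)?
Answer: 25435/98 ≈ 259.54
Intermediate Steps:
R(o, a) = (62 + a)/(54 + o)
y = -5 (y = 5*(-1) = -5)
J(u, N) = -5*N
J(62, -52) - R(44, -17) = -5*(-52) - (62 - 17)/(54 + 44) = 260 - 45/98 = 25435/98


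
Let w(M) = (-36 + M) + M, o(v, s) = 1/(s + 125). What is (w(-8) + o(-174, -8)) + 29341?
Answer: 3426814/117 ≈ 29289.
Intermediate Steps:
o(v, s) = 1/(125 + s)
w(M) = -36 + 2*M
(w(-8) + o(-174, -8)) + 29341 = ((-36 + 2*(-8)) + 1/(125 - 8)) + 29341 = ((-36 - 16) + 1/117) + 29341 = (-52 + 1/117) + 29341 = -6083/117 + 29341 = 3426814/117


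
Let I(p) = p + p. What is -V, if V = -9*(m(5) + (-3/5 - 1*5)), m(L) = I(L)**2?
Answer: 4248/5 ≈ 849.60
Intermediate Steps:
I(p) = 2*p
m(L) = 4*L**2 (m(L) = (2*L)**2 = 4*L**2)
V = -4248/5 (V = -9*(4*5**2 + (-3/5 - 1*5)) = -9*(4*25 + (-3*1/5 - 5)) = -9*(100 + (-3/5 - 5)) = -9*(100 - 28/5) = -9*472/5 = -4248/5 ≈ -849.60)
-V = -1*(-4248/5) = 4248/5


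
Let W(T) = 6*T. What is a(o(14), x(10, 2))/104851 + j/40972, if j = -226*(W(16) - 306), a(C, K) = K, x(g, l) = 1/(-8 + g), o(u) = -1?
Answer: 2488124473/2147977586 ≈ 1.1584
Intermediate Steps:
j = 47460 (j = -226*(6*16 - 306) = -226*(96 - 306) = -226*(-210) = 47460)
a(o(14), x(10, 2))/104851 + j/40972 = 1/((-8 + 10)*104851) + 47460/40972 = (1/104851)/2 + 47460*(1/40972) = (½)*(1/104851) + 11865/10243 = 1/209702 + 11865/10243 = 2488124473/2147977586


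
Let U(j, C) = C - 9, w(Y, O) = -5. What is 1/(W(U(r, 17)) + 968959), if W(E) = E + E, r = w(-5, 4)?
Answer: 1/968975 ≈ 1.0320e-6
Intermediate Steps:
r = -5
U(j, C) = -9 + C
W(E) = 2*E
1/(W(U(r, 17)) + 968959) = 1/(2*(-9 + 17) + 968959) = 1/(2*8 + 968959) = 1/(16 + 968959) = 1/968975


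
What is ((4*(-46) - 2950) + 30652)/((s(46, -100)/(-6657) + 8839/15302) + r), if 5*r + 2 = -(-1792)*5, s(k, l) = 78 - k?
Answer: 2002237473180/130400305201 ≈ 15.355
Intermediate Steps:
r = 8958/5 (r = -⅖ + (-(-1792)*5)/5 = -⅖ + (-448*(-20))/5 = -⅖ + (⅕)*8960 = -⅖ + 1792 = 8958/5 ≈ 1791.6)
((4*(-46) - 2950) + 30652)/((s(46, -100)/(-6657) + 8839/15302) + r) = ((4*(-46) - 2950) + 30652)/(((78 - 1*46)/(-6657) + 8839/15302) + 8958/5) = ((-184 - 2950) + 30652)/(((78 - 46)*(-1/6657) + 8839*(1/15302)) + 8958/5) = (-3134 + 30652)/((32*(-1/6657) + 8839/15302) + 8958/5) = 27518/((-32/6657 + 8839/15302) + 8958/5) = 27518/(8335937/14552202 + 8958/5) = 27518/(130400305201/72761010) = 27518*(72761010/130400305201) = 2002237473180/130400305201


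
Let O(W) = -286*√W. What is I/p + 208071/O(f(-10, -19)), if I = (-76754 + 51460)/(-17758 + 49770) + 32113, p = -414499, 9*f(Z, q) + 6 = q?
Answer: -513988031/6634470994 + 624213*I/1430 ≈ -0.077472 + 436.51*I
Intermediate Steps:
f(Z, q) = -⅔ + q/9
I = 513988031/16006 (I = -25294/32012 + 32113 = -25294*1/32012 + 32113 = -12647/16006 + 32113 = 513988031/16006 ≈ 32112.)
I/p + 208071/O(f(-10, -19)) = (513988031/16006)/(-414499) + 208071/((-286*√(-⅔ + (⅑)*(-19)))) = (513988031/16006)*(-1/414499) + 208071/((-286*√(-⅔ - 19/9))) = -513988031/6634470994 + 208071/((-1430*I/3)) = -513988031/6634470994 + 208071*(3*I/1430) = -513988031/6634470994 + 624213*I/1430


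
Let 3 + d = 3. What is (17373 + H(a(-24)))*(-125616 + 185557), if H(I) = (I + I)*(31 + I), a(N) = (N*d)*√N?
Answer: 1041354993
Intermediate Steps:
d = 0 (d = -3 + 3 = 0)
a(N) = 0 (a(N) = (N*0)*√N = 0*√N = 0)
H(I) = 2*I*(31 + I) (H(I) = (2*I)*(31 + I) = 2*I*(31 + I))
(17373 + H(a(-24)))*(-125616 + 185557) = (17373 + 2*0*(31 + 0))*(-125616 + 185557) = (17373 + 2*0*31)*59941 = (17373 + 0)*59941 = 17373*59941 = 1041354993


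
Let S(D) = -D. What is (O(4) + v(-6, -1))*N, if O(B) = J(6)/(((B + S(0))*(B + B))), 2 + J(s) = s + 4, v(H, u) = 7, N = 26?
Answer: 377/2 ≈ 188.50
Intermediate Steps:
J(s) = 2 + s (J(s) = -2 + (s + 4) = -2 + (4 + s) = 2 + s)
O(B) = 4/B² (O(B) = (2 + 6)/(((B - 1*0)*(B + B))) = 8/(((B + 0)*(2*B))) = 8/((B*(2*B))) = 8/((2*B²)) = 8*(1/(2*B²)) = 4/B²)
(O(4) + v(-6, -1))*N = (4/4² + 7)*26 = (4*(1/16) + 7)*26 = (¼ + 7)*26 = (29/4)*26 = 377/2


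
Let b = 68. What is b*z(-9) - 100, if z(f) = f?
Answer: -712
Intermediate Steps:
b*z(-9) - 100 = 68*(-9) - 100 = -612 - 100 = -712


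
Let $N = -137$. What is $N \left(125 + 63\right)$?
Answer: $-25756$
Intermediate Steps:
$N \left(125 + 63\right) = - 137 \left(125 + 63\right) = \left(-137\right) 188 = -25756$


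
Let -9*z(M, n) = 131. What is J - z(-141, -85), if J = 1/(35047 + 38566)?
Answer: 9643312/662517 ≈ 14.556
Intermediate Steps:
z(M, n) = -131/9 (z(M, n) = -⅑*131 = -131/9)
J = 1/73613 ≈ 1.3585e-5
J - z(-141, -85) = 1/73613 - 1*(-131/9) = 1/73613 + 131/9 = 9643312/662517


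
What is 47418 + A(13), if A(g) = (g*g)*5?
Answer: 48263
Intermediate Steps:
A(g) = 5*g² (A(g) = g²*5 = 5*g²)
47418 + A(13) = 47418 + 5*13² = 47418 + 5*169 = 47418 + 845 = 48263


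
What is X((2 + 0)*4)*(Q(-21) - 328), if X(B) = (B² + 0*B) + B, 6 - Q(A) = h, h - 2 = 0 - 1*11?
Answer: -22536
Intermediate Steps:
h = -9 (h = 2 + (0 - 1*11) = 2 + (0 - 11) = 2 - 11 = -9)
Q(A) = 15 (Q(A) = 6 - 1*(-9) = 6 + 9 = 15)
X(B) = B + B² (X(B) = (B² + 0) + B = B² + B = B + B²)
X((2 + 0)*4)*(Q(-21) - 328) = (((2 + 0)*4)*(1 + (2 + 0)*4))*(15 - 328) = ((2*4)*(1 + 2*4))*(-313) = (8*(1 + 8))*(-313) = (8*9)*(-313) = 72*(-313) = -22536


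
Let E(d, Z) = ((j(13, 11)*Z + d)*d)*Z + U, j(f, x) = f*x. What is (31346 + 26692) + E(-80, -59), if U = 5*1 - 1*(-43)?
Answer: -40142154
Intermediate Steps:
U = 48 (U = 5 + 43 = 48)
E(d, Z) = 48 + Z*d*(d + 143*Z) (E(d, Z) = (((13*11)*Z + d)*d)*Z + 48 = ((143*Z + d)*d)*Z + 48 = ((d + 143*Z)*d)*Z + 48 = (d*(d + 143*Z))*Z + 48 = Z*d*(d + 143*Z) + 48 = 48 + Z*d*(d + 143*Z))
(31346 + 26692) + E(-80, -59) = (31346 + 26692) + (48 - 59*(-80)² + 143*(-80)*(-59)²) = 58038 + (48 - 59*6400 + 143*(-80)*3481) = 58038 + (48 - 377600 - 39822640) = 58038 - 40200192 = -40142154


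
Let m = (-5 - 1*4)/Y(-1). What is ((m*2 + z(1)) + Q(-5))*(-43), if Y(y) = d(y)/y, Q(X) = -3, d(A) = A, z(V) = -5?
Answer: 1118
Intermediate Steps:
Y(y) = 1 (Y(y) = y/y = 1)
m = -9 (m = (-5 - 1*4)/1 = (-5 - 4)*1 = -9*1 = -9)
((m*2 + z(1)) + Q(-5))*(-43) = ((-9*2 - 5) - 3)*(-43) = ((-18 - 5) - 3)*(-43) = (-23 - 3)*(-43) = -26*(-43) = 1118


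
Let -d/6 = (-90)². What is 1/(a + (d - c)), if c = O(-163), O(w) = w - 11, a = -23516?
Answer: -1/71942 ≈ -1.3900e-5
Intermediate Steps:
d = -48600 (d = -6*(-90)² = -6*8100 = -48600)
O(w) = -11 + w
c = -174 (c = -11 - 163 = -174)
1/(a + (d - c)) = 1/(-23516 + (-48600 - 1*(-174))) = 1/(-23516 + (-48600 + 174)) = 1/(-23516 - 48426) = 1/(-71942) = -1/71942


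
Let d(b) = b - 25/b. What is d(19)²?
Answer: 112896/361 ≈ 312.73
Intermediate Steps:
d(19)² = (19 - 25/19)² = (336/19)² = 112896/361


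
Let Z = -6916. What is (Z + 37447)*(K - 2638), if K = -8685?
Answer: -345702513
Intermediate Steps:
(Z + 37447)*(K - 2638) = (-6916 + 37447)*(-8685 - 2638) = 30531*(-11323) = -345702513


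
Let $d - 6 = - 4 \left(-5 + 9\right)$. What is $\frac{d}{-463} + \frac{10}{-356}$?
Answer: $- \frac{535}{82414} \approx -0.0064916$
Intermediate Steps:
$d = -10$ ($d = 6 - 4 \left(-5 + 9\right) = 6 - 16 = -10$)
$\frac{d}{-463} + \frac{10}{-356} = - \frac{10}{-463} + \frac{10}{-356} = \left(-10\right) \left(- \frac{1}{463}\right) + 10 \left(- \frac{1}{356}\right) = \frac{10}{463} - \frac{5}{178} = - \frac{535}{82414}$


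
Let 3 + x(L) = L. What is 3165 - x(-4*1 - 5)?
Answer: 3177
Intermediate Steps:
x(L) = -3 + L
3165 - x(-4*1 - 5) = 3165 - (-3 + (-4*1 - 5)) = 3165 - (-3 + (-4 - 5)) = 3165 - (-3 - 9) = 3165 - 1*(-12) = 3165 + 12 = 3177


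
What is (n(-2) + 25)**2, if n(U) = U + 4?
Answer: 729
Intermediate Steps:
n(U) = 4 + U
(n(-2) + 25)**2 = ((4 - 2) + 25)**2 = (2 + 25)**2 = 27**2 = 729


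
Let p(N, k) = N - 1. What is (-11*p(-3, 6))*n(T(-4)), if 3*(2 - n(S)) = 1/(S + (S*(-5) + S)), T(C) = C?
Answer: 781/9 ≈ 86.778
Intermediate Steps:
p(N, k) = -1 + N
n(S) = 2 + 1/(9*S) (n(S) = 2 - 1/(3*(S + (S*(-5) + S))) = 2 - 1/(3*(S + (-5*S + S))) = 2 - 1/(3*(S - 4*S)) = 2 - (-1/(3*S))/3 = 2 - (-1)/(9*S) = 2 + 1/(9*S))
(-11*p(-3, 6))*n(T(-4)) = (-11*(-1 - 3))*(2 + (⅑)/(-4)) = (-11*(-4))*(2 + (⅑)*(-¼)) = 44*(2 - 1/36) = 44*(71/36) = 781/9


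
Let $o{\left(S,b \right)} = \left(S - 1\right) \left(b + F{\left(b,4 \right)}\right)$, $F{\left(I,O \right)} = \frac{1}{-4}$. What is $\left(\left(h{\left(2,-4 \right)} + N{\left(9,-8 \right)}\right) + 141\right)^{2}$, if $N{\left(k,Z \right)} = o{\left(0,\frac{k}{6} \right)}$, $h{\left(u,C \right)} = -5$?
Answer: $\frac{290521}{16} \approx 18158.0$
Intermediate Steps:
$F{\left(I,O \right)} = - \frac{1}{4}$
$o{\left(S,b \right)} = \left(-1 + S\right) \left(- \frac{1}{4} + b\right)$ ($o{\left(S,b \right)} = \left(S - 1\right) \left(b - \frac{1}{4}\right) = \left(-1 + S\right) \left(- \frac{1}{4} + b\right)$)
$N{\left(k,Z \right)} = \frac{1}{4} - \frac{k}{6}$ ($N{\left(k,Z \right)} = \frac{1}{4} - \frac{k}{6} - 0 + 0 \frac{k}{6} = \frac{1}{4} - k \frac{1}{6} + 0 + 0 k \frac{1}{6} = \frac{1}{4} - \frac{k}{6} + 0 + 0 \frac{k}{6} = \frac{1}{4} - \frac{k}{6} + 0 + 0 = \frac{1}{4} - \frac{k}{6}$)
$\left(\left(h{\left(2,-4 \right)} + N{\left(9,-8 \right)}\right) + 141\right)^{2} = \left(\left(-5 + \left(\frac{1}{4} - \frac{3}{2}\right)\right) + 141\right)^{2} = \left(\left(-5 - \frac{5}{4}\right) + 141\right)^{2} = \left(- \frac{25}{4} + 141\right)^{2} = \left(\frac{539}{4}\right)^{2} = \frac{290521}{16}$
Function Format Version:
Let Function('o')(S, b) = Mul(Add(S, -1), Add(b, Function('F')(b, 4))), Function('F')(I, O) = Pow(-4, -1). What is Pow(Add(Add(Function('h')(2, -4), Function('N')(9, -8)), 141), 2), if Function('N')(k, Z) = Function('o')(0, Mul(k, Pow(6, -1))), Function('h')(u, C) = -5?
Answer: Rational(290521, 16) ≈ 18158.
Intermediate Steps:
Function('F')(I, O) = Rational(-1, 4)
Function('o')(S, b) = Mul(Add(-1, S), Add(Rational(-1, 4), b)) (Function('o')(S, b) = Mul(Add(S, -1), Add(b, Rational(-1, 4))) = Mul(Add(-1, S), Add(Rational(-1, 4), b)))
Function('N')(k, Z) = Add(Rational(1, 4), Mul(Rational(-1, 6), k)) (Function('N')(k, Z) = Add(Rational(1, 4), Mul(-1, Mul(k, Pow(6, -1))), Mul(Rational(-1, 4), 0), Mul(0, Mul(k, Pow(6, -1)))) = Add(Rational(1, 4), Mul(-1, Mul(k, Rational(1, 6))), 0, Mul(0, Mul(k, Rational(1, 6)))) = Add(Rational(1, 4), Mul(-1, Mul(Rational(1, 6), k)), 0, Mul(0, Mul(Rational(1, 6), k))) = Add(Rational(1, 4), Mul(Rational(-1, 6), k), 0, 0) = Add(Rational(1, 4), Mul(Rational(-1, 6), k)))
Pow(Add(Add(Function('h')(2, -4), Function('N')(9, -8)), 141), 2) = Pow(Add(Add(-5, Add(Rational(1, 4), Mul(Rational(-1, 6), 9))), 141), 2) = Pow(Add(Add(-5, Add(Rational(1, 4), Rational(-3, 2))), 141), 2) = Pow(Add(Add(-5, Rational(-5, 4)), 141), 2) = Pow(Add(Rational(-25, 4), 141), 2) = Pow(Rational(539, 4), 2) = Rational(290521, 16)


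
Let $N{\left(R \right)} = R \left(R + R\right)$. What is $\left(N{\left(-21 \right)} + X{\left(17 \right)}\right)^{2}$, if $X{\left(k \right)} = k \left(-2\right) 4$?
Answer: $556516$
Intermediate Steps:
$X{\left(k \right)} = - 8 k$ ($X{\left(k \right)} = - 2 k 4 = - 8 k$)
$N{\left(R \right)} = 2 R^{2}$ ($N{\left(R \right)} = R 2 R = 2 R^{2}$)
$\left(N{\left(-21 \right)} + X{\left(17 \right)}\right)^{2} = \left(2 \left(-21\right)^{2} - 136\right)^{2} = \left(2 \cdot 441 - 136\right)^{2} = \left(882 - 136\right)^{2} = 746^{2} = 556516$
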